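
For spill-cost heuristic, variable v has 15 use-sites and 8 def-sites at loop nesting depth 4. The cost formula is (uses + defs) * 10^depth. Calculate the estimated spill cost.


uses + defs = 15 + 8 = 23
10^4 = 10000
Spill cost = 23 * 10000 = 230000

230000


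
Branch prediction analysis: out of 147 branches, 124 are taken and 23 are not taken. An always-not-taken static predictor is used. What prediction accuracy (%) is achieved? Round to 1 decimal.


Predictor: always-not-taken
Correct predictions = 23
Accuracy = 23 / 147 * 100 = 15.6%

15.6


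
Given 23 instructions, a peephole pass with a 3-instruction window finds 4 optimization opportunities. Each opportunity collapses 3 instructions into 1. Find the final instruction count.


Each match removes 2 instructions.
Total removed = 4 * 2 = 8
Remaining = 23 - 8 = 15

15


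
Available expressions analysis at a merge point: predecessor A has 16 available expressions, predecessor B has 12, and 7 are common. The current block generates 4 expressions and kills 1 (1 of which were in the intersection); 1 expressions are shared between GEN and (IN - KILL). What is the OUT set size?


IN = intersection of predecessors = 7
IN - KILL = 7 - 1 = 6
|OUT| = |GEN| + |IN - KILL| - |GEN ∩ (IN - KILL)| = 4 + 6 - 1 = 9

9


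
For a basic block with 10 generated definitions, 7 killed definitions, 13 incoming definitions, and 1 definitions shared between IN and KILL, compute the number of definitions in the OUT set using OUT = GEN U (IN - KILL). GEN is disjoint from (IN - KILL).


IN - KILL: 13 - 1 = 12 surviving definitions
OUT = GEN + surviving = 10 + 12 = 22

22


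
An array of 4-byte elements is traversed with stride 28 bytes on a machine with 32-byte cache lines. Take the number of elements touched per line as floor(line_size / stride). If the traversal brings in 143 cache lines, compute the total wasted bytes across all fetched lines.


Elements per line = floor(32 / 28) = 1
Bytes used per line = 1 * 4 = 4
Wasted per line = 32 - 4 = 28
Total wasted = 28 * 143 = 4004

4004


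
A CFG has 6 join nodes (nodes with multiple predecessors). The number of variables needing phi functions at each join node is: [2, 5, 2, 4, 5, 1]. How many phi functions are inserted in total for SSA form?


Total phi functions = sum of phi functions at each join node
= 2 + 5 + 2 + 4 + 5 + 1 = 19

19


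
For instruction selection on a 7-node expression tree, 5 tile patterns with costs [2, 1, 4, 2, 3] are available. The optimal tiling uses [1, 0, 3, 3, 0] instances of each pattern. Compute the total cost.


Total cost = sum(count_i * cost_i)
= 1*2 + 0*1 + 3*4 + 3*2 + 0*3
= 20

20


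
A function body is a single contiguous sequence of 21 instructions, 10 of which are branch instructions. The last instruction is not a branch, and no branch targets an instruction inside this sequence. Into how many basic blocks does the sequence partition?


With no in-sequence branch targets, the leaders are the first instruction plus the instruction after each branch.
Number of basic blocks = branches + 1
= 10 + 1 = 11

11


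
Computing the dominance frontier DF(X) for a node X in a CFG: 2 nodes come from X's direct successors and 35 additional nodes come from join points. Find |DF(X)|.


DF(X) = direct successor contributions + join point contributions
= 2 + 35 = 37

37


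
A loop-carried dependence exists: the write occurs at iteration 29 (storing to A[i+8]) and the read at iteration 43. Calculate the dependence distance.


Distance = read iteration - write iteration
= 43 - 29 = 14

14


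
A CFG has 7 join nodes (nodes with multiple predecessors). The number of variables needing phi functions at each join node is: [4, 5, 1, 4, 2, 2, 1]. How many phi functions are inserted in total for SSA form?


Total phi functions = sum of phi functions at each join node
= 4 + 5 + 1 + 4 + 2 + 2 + 1 = 19

19


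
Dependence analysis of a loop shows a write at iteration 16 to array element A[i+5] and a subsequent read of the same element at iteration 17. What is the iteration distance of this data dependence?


Distance = read iteration - write iteration
= 17 - 16 = 1

1


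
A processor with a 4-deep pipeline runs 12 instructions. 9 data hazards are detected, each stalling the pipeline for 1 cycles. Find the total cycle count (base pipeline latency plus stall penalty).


Base cycles = 4 + 12 - 1 = 15
Total stalls = 9 * 1 = 9
Total = 15 + 9 = 24

24


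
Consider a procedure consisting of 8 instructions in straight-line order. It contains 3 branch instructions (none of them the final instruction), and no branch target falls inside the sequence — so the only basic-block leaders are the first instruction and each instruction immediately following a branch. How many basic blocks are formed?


With no in-sequence branch targets, the leaders are the first instruction plus the instruction after each branch.
Number of basic blocks = branches + 1
= 3 + 1 = 4

4


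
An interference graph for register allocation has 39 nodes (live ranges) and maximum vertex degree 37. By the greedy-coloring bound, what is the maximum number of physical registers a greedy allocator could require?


Greedy coloring never needs more than (max_degree + 1) colors: when coloring a vertex, at most max_degree neighbors are already colored.
Upper bound = 37 + 1 = 38

38


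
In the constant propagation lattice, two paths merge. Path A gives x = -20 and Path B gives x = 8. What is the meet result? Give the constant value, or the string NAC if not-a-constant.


Meet operation: if both paths give the same constant, result is that constant; if they differ, result is NAC (not-a-constant).
Path A: -20, Path B: 8 -> differ
Result: not-a-constant -> NAC

NAC


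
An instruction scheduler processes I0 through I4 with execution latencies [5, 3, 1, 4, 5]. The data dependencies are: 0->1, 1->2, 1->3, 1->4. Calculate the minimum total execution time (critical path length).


Compute longest path through dependency graph: dist(Ik) = max over predecessors of dist + latency(Ik).
dist(I0) = latency 5 = 5
dist(I1) = dist(I0) + 3 = 5 + 3 = 8
dist(I2) = dist(I1) + 1 = 8 + 1 = 9
dist(I3) = dist(I1) + 4 = 8 + 4 = 12
dist(I4) = dist(I1) + 5 = 8 + 5 = 13
Critical path = max dist = 13

13


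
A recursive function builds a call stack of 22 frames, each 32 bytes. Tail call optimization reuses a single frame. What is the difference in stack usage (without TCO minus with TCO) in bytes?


Without TCO: 22 * 32 = 704 bytes
With TCO: reuse 1 frame = 32 bytes
Savings = 704 - 32 = 672

672


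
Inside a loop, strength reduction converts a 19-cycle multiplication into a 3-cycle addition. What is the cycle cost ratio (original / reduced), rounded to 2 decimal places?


Ratio = mult_cost / add_cost = 19 / 3 = 6.33

6.33


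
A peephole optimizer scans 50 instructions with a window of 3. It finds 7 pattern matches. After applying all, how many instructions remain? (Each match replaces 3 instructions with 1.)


Each match removes 2 instructions.
Total removed = 7 * 2 = 14
Remaining = 50 - 14 = 36

36


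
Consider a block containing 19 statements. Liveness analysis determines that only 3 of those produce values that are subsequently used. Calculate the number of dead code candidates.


Dead code = total statements - live definitions
= 19 - 3 = 16

16


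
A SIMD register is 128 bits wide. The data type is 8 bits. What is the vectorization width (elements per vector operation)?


Width = SIMD bits / data type bits
= 128 / 8 = 16

16


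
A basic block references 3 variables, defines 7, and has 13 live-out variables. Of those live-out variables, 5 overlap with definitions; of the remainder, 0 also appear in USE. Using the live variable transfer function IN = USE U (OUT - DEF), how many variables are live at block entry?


OUT - DEF: 13 - 5 = 8
|IN| = |USE| + |OUT - DEF| - |USE ∩ (OUT - DEF)| = 3 + 8 - 0 = 11

11


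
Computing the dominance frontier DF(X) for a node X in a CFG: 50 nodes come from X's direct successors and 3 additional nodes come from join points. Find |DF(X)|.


DF(X) = direct successor contributions + join point contributions
= 50 + 3 = 53

53


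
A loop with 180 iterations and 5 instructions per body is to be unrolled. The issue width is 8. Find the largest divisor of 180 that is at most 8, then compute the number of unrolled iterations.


Largest divisor of 180 <= 8 is 6
New iterations = 180 / 6 = 30

30


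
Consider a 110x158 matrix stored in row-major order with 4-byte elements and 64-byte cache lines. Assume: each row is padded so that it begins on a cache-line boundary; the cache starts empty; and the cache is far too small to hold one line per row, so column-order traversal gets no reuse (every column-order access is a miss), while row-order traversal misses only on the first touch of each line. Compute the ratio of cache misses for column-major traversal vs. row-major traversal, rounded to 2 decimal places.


Each row occupies 158 * 4 = 632 bytes and starts on a line boundary, so it spans ceil(632 / 64) = 10 cache lines.
Row-major traversal misses (one per line touched): 110 * ceil(158 * 4 / 64) = 1100
Column-major traversal misses (no reuse, every access misses): 110 * 158 = 17380
Ratio = 17380 / 1100 = 15.8

15.8


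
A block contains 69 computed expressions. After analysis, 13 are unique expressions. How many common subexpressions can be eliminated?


CSE count = total expressions - unique expressions
= 69 - 13 = 56

56


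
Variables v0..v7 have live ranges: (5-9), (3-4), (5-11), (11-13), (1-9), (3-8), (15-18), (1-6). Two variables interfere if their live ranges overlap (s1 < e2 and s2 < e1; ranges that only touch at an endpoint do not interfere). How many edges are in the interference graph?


Check all pairs for overlapping intervals.
Two intervals (s1,e1) and (s2,e2) overlap if s1 < e2 and s2 < e1.
v0 (5-9) vs v1..v7: overlaps v2, v4, v5, v7 -> 4
v1 (3-4) vs v2..v7: overlaps v4, v5, v7 -> 3
v2 (5-11) vs v3..v7: overlaps v4, v5, v7 -> 3
v3 (11-13) vs v4..v7: overlaps none -> 0
v4 (1-9) vs v5..v7: overlaps v5, v7 -> 2
v5 (3-8) vs v6..v7: overlaps v7 -> 1
v6 (15-18) vs v7: overlaps none -> 0
Total overlapping pairs = 4 + 3 + 3 + 0 + 2 + 1 + 0 = 13

13


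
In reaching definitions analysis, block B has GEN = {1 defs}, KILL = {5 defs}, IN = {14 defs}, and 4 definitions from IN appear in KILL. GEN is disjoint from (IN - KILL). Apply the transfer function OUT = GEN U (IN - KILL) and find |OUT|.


IN - KILL: 14 - 4 = 10 surviving definitions
OUT = GEN + surviving = 1 + 10 = 11

11


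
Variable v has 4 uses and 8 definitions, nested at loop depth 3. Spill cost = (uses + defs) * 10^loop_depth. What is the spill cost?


uses + defs = 4 + 8 = 12
10^3 = 1000
Spill cost = 12 * 1000 = 12000

12000


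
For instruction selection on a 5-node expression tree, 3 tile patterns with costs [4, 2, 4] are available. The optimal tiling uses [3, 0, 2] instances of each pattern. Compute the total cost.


Total cost = sum(count_i * cost_i)
= 3*4 + 0*2 + 2*4
= 20

20


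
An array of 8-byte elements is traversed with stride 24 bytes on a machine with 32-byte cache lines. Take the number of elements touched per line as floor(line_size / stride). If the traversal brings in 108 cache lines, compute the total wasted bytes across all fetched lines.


Elements per line = floor(32 / 24) = 1
Bytes used per line = 1 * 8 = 8
Wasted per line = 32 - 8 = 24
Total wasted = 24 * 108 = 2592

2592


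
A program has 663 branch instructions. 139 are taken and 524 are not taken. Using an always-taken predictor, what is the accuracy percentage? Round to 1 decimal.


Predictor: always-taken
Correct predictions = 139
Accuracy = 139 / 663 * 100 = 21.0%

21.0


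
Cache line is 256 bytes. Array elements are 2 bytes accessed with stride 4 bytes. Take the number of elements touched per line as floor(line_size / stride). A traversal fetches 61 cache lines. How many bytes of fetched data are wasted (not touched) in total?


Elements per line = floor(256 / 4) = 64
Bytes used per line = 64 * 2 = 128
Wasted per line = 256 - 128 = 128
Total wasted = 128 * 61 = 7808

7808


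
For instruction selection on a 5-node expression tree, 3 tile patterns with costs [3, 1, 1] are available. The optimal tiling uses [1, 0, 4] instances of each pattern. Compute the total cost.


Total cost = sum(count_i * cost_i)
= 1*3 + 0*1 + 4*1
= 7

7


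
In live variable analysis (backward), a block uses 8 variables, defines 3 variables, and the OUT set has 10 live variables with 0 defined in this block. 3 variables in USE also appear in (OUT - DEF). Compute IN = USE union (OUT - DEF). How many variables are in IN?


OUT - DEF: 10 - 0 = 10
|IN| = |USE| + |OUT - DEF| - |USE ∩ (OUT - DEF)| = 8 + 10 - 3 = 15

15


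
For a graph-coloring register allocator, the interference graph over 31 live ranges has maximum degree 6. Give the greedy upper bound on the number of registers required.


Greedy coloring never needs more than (max_degree + 1) colors: when coloring a vertex, at most max_degree neighbors are already colored.
Upper bound = 6 + 1 = 7

7


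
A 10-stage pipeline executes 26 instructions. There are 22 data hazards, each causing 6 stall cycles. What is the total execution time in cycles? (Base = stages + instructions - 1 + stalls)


Base cycles = 10 + 26 - 1 = 35
Total stalls = 22 * 6 = 132
Total = 35 + 132 = 167

167


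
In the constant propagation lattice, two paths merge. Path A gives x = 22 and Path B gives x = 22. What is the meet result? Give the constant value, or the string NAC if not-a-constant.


Meet operation: if both paths give the same constant, result is that constant; if they differ, result is NAC (not-a-constant).
Path A: 22, Path B: 22 -> equal
Result: constant -> 22

22


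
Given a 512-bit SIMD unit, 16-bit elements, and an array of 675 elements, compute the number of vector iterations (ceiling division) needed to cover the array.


Width = 512 / 16 = 32 elements per vector op
Iterations = ceil(675 / 32) = 22

22


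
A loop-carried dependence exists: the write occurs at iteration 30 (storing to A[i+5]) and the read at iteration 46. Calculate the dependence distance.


Distance = read iteration - write iteration
= 46 - 30 = 16

16


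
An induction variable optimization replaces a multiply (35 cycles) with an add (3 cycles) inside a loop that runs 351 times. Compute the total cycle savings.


Per-iteration saving = 35 - 3 = 32
Total saved = 351 * 32 = 11232

11232


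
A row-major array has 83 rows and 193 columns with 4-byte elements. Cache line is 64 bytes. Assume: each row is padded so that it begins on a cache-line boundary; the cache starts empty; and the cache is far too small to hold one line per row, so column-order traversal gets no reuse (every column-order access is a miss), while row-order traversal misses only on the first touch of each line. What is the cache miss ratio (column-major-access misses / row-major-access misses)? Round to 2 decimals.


Each row occupies 193 * 4 = 772 bytes and starts on a line boundary, so it spans ceil(772 / 64) = 13 cache lines.
Row-major traversal misses (one per line touched): 83 * ceil(193 * 4 / 64) = 1079
Column-major traversal misses (no reuse, every access misses): 83 * 193 = 16019
Ratio = 16019 / 1079 = 14.85

14.85


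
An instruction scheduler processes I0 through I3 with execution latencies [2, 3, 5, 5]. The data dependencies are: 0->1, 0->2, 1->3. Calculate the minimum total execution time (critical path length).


Compute longest path through dependency graph: dist(Ik) = max over predecessors of dist + latency(Ik).
dist(I0) = latency 2 = 2
dist(I1) = dist(I0) + 3 = 2 + 3 = 5
dist(I2) = dist(I0) + 5 = 2 + 5 = 7
dist(I3) = dist(I1) + 5 = 5 + 5 = 10
Critical path = max dist = 10

10


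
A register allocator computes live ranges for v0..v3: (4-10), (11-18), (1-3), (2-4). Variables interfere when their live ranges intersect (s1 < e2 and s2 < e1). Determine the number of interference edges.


Check all pairs for overlapping intervals.
Two intervals (s1,e1) and (s2,e2) overlap if s1 < e2 and s2 < e1.
v0 (4-10) vs v1..v3: overlaps none -> 0
v1 (11-18) vs v2..v3: overlaps none -> 0
v2 (1-3) vs v3: overlaps v3 -> 1
Total overlapping pairs = 0 + 0 + 1 = 1

1


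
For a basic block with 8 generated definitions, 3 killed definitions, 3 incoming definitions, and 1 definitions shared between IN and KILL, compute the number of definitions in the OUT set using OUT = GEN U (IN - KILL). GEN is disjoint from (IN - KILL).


IN - KILL: 3 - 1 = 2 surviving definitions
OUT = GEN + surviving = 8 + 2 = 10

10


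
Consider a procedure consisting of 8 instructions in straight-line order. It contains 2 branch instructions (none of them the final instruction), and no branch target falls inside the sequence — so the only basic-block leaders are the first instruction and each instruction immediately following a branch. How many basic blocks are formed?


With no in-sequence branch targets, the leaders are the first instruction plus the instruction after each branch.
Number of basic blocks = branches + 1
= 2 + 1 = 3

3


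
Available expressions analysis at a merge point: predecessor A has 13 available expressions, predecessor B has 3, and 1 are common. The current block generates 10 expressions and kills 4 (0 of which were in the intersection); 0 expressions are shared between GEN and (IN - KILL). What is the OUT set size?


IN = intersection of predecessors = 1
IN - KILL = 1 - 0 = 1
|OUT| = |GEN| + |IN - KILL| - |GEN ∩ (IN - KILL)| = 10 + 1 - 0 = 11

11


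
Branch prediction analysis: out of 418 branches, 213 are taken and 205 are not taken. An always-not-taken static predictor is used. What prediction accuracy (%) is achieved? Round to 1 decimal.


Predictor: always-not-taken
Correct predictions = 205
Accuracy = 205 / 418 * 100 = 49.0%

49.0


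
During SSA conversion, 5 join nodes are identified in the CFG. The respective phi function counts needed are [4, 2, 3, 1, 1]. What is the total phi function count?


Total phi functions = sum of phi functions at each join node
= 4 + 2 + 3 + 1 + 1 = 11

11


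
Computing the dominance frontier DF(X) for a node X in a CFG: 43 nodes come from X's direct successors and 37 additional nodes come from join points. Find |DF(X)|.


DF(X) = direct successor contributions + join point contributions
= 43 + 37 = 80

80


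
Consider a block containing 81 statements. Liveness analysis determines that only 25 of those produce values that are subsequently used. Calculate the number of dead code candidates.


Dead code = total statements - live definitions
= 81 - 25 = 56

56


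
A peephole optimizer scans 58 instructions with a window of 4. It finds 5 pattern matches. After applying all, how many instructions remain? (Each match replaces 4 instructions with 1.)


Each match removes 3 instructions.
Total removed = 5 * 3 = 15
Remaining = 58 - 15 = 43

43


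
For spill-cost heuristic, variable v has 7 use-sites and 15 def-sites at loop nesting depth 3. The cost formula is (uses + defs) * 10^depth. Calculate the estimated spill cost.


uses + defs = 7 + 15 = 22
10^3 = 1000
Spill cost = 22 * 1000 = 22000

22000


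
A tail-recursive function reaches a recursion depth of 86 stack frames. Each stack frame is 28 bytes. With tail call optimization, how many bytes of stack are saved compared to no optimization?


Without TCO: 86 * 28 = 2408 bytes
With TCO: reuse 1 frame = 28 bytes
Savings = 2408 - 28 = 2380

2380


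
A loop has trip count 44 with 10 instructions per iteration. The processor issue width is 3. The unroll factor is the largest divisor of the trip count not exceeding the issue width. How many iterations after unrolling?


Largest divisor of 44 <= 3 is 2
New iterations = 44 / 2 = 22

22


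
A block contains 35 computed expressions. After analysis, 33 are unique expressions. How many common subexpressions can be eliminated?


CSE count = total expressions - unique expressions
= 35 - 33 = 2

2


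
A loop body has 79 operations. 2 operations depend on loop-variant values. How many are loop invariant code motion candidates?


Invariant candidates = total - loop-dependent
= 79 - 2 = 77

77


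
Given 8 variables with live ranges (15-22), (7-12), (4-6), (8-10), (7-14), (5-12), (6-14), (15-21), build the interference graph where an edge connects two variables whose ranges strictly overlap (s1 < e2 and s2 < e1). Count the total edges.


Check all pairs for overlapping intervals.
Two intervals (s1,e1) and (s2,e2) overlap if s1 < e2 and s2 < e1.
v0 (15-22) vs v1..v7: overlaps v7 -> 1
v1 (7-12) vs v2..v7: overlaps v3, v4, v5, v6 -> 4
v2 (4-6) vs v3..v7: overlaps v5 -> 1
v3 (8-10) vs v4..v7: overlaps v4, v5, v6 -> 3
v4 (7-14) vs v5..v7: overlaps v5, v6 -> 2
v5 (5-12) vs v6..v7: overlaps v6 -> 1
v6 (6-14) vs v7: overlaps none -> 0
Total overlapping pairs = 1 + 4 + 1 + 3 + 2 + 1 + 0 = 12

12


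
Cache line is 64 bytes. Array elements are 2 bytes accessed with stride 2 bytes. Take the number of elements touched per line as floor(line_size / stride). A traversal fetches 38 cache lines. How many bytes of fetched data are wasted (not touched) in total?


Elements per line = floor(64 / 2) = 32
Bytes used per line = 32 * 2 = 64
Wasted per line = 64 - 64 = 0
Total wasted = 0 * 38 = 0

0


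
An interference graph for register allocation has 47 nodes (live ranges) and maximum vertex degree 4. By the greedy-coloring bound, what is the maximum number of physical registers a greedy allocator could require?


Greedy coloring never needs more than (max_degree + 1) colors: when coloring a vertex, at most max_degree neighbors are already colored.
Upper bound = 4 + 1 = 5

5


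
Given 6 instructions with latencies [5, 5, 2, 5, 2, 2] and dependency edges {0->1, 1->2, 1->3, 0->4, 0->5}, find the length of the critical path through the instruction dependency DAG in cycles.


Compute longest path through dependency graph: dist(Ik) = max over predecessors of dist + latency(Ik).
dist(I0) = latency 5 = 5
dist(I1) = dist(I0) + 5 = 5 + 5 = 10
dist(I2) = dist(I1) + 2 = 10 + 2 = 12
dist(I3) = dist(I1) + 5 = 10 + 5 = 15
dist(I4) = dist(I0) + 2 = 5 + 2 = 7
dist(I5) = dist(I0) + 2 = 5 + 2 = 7
Critical path = max dist = 15

15


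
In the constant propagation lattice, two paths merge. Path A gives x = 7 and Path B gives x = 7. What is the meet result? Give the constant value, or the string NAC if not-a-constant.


Meet operation: if both paths give the same constant, result is that constant; if they differ, result is NAC (not-a-constant).
Path A: 7, Path B: 7 -> equal
Result: constant -> 7

7


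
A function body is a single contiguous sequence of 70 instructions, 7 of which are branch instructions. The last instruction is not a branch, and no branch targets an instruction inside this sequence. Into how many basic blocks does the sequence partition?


With no in-sequence branch targets, the leaders are the first instruction plus the instruction after each branch.
Number of basic blocks = branches + 1
= 7 + 1 = 8

8


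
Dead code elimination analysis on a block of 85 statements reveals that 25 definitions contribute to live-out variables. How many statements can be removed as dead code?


Dead code = total statements - live definitions
= 85 - 25 = 60

60


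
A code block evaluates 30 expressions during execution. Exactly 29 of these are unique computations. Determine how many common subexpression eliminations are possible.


CSE count = total expressions - unique expressions
= 30 - 29 = 1

1


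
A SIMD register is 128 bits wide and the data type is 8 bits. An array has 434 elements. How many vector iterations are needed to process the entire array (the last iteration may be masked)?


Width = 128 / 8 = 16 elements per vector op
Iterations = ceil(434 / 16) = 28

28


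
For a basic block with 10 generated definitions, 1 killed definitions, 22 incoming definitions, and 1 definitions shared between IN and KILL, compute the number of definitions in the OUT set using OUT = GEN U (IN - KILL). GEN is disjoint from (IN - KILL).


IN - KILL: 22 - 1 = 21 surviving definitions
OUT = GEN + surviving = 10 + 21 = 31

31


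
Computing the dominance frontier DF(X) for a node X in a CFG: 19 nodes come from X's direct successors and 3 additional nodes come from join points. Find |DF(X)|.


DF(X) = direct successor contributions + join point contributions
= 19 + 3 = 22

22


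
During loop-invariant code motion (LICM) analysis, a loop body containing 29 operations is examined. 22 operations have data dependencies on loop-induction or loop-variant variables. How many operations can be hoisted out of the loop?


Invariant candidates = total - loop-dependent
= 29 - 22 = 7

7


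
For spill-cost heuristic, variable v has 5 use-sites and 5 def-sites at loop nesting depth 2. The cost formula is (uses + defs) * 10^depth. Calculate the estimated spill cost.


uses + defs = 5 + 5 = 10
10^2 = 100
Spill cost = 10 * 100 = 1000

1000


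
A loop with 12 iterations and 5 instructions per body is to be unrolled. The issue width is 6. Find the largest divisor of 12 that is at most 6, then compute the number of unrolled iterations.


Largest divisor of 12 <= 6 is 6
New iterations = 12 / 6 = 2

2


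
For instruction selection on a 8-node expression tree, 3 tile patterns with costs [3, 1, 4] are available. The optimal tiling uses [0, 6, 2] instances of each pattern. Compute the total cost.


Total cost = sum(count_i * cost_i)
= 0*3 + 6*1 + 2*4
= 14

14


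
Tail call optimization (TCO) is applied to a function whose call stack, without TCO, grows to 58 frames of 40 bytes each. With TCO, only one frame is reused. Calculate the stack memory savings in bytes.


Without TCO: 58 * 40 = 2320 bytes
With TCO: reuse 1 frame = 40 bytes
Savings = 2320 - 40 = 2280

2280


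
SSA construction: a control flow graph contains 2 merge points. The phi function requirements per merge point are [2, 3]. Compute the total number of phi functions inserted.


Total phi functions = sum of phi functions at each join node
= 2 + 3 = 5

5


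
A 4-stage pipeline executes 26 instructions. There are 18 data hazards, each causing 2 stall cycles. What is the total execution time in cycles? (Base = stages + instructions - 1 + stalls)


Base cycles = 4 + 26 - 1 = 29
Total stalls = 18 * 2 = 36
Total = 29 + 36 = 65

65


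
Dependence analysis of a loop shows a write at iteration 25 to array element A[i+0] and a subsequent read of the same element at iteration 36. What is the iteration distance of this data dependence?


Distance = read iteration - write iteration
= 36 - 25 = 11

11


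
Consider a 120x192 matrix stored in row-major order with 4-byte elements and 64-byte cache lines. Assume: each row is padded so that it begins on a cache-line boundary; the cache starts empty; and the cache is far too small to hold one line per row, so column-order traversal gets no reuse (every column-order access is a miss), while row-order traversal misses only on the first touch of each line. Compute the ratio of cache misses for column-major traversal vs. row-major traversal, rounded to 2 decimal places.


Each row occupies 192 * 4 = 768 bytes and starts on a line boundary, so it spans ceil(768 / 64) = 12 cache lines.
Row-major traversal misses (one per line touched): 120 * ceil(192 * 4 / 64) = 1440
Column-major traversal misses (no reuse, every access misses): 120 * 192 = 23040
Ratio = 23040 / 1440 = 16.0

16.0


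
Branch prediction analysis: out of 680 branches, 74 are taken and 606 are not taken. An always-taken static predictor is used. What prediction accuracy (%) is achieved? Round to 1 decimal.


Predictor: always-taken
Correct predictions = 74
Accuracy = 74 / 680 * 100 = 10.9%

10.9


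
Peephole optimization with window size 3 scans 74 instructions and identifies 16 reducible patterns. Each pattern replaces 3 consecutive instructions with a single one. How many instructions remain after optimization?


Each match removes 2 instructions.
Total removed = 16 * 2 = 32
Remaining = 74 - 32 = 42

42


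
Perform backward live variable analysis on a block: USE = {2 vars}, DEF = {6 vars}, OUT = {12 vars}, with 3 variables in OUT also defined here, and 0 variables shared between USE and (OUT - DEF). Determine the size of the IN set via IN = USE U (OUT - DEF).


OUT - DEF: 12 - 3 = 9
|IN| = |USE| + |OUT - DEF| - |USE ∩ (OUT - DEF)| = 2 + 9 - 0 = 11

11


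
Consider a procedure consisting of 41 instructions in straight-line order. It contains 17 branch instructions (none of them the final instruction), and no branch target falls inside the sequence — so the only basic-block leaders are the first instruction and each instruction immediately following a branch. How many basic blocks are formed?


With no in-sequence branch targets, the leaders are the first instruction plus the instruction after each branch.
Number of basic blocks = branches + 1
= 17 + 1 = 18

18


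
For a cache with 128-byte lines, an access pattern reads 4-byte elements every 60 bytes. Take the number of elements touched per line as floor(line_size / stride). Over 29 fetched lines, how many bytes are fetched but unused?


Elements per line = floor(128 / 60) = 2
Bytes used per line = 2 * 4 = 8
Wasted per line = 128 - 8 = 120
Total wasted = 120 * 29 = 3480

3480


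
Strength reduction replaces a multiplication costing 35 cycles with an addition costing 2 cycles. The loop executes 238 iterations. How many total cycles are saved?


Per-iteration saving = 35 - 2 = 33
Total saved = 238 * 33 = 7854

7854


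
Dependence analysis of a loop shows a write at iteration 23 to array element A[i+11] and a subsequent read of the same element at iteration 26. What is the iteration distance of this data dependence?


Distance = read iteration - write iteration
= 26 - 23 = 3

3


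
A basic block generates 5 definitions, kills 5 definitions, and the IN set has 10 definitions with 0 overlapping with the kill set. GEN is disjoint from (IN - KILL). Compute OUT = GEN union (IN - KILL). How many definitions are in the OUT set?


IN - KILL: 10 - 0 = 10 surviving definitions
OUT = GEN + surviving = 5 + 10 = 15

15


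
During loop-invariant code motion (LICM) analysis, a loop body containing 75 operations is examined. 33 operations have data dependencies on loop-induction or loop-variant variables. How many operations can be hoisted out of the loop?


Invariant candidates = total - loop-dependent
= 75 - 33 = 42

42


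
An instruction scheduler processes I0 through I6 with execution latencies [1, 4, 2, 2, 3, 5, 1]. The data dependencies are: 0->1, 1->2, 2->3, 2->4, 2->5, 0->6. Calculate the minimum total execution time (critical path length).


Compute longest path through dependency graph: dist(Ik) = max over predecessors of dist + latency(Ik).
dist(I0) = latency 1 = 1
dist(I1) = dist(I0) + 4 = 1 + 4 = 5
dist(I2) = dist(I1) + 2 = 5 + 2 = 7
dist(I3) = dist(I2) + 2 = 7 + 2 = 9
dist(I4) = dist(I2) + 3 = 7 + 3 = 10
dist(I5) = dist(I2) + 5 = 7 + 5 = 12
dist(I6) = dist(I0) + 1 = 1 + 1 = 2
Critical path = max dist = 12

12


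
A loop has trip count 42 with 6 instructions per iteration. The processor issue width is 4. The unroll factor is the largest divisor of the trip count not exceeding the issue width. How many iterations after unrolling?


Largest divisor of 42 <= 4 is 3
New iterations = 42 / 3 = 14

14


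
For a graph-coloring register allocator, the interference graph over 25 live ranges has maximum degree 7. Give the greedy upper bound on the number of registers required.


Greedy coloring never needs more than (max_degree + 1) colors: when coloring a vertex, at most max_degree neighbors are already colored.
Upper bound = 7 + 1 = 8

8


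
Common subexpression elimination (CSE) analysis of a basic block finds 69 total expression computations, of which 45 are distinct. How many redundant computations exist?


CSE count = total expressions - unique expressions
= 69 - 45 = 24

24


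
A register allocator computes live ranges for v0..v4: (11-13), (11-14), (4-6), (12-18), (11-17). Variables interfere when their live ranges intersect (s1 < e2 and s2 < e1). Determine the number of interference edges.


Check all pairs for overlapping intervals.
Two intervals (s1,e1) and (s2,e2) overlap if s1 < e2 and s2 < e1.
v0 (11-13) vs v1..v4: overlaps v1, v3, v4 -> 3
v1 (11-14) vs v2..v4: overlaps v3, v4 -> 2
v2 (4-6) vs v3..v4: overlaps none -> 0
v3 (12-18) vs v4: overlaps v4 -> 1
Total overlapping pairs = 3 + 2 + 0 + 1 = 6

6


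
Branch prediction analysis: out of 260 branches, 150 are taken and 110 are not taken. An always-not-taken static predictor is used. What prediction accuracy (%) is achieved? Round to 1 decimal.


Predictor: always-not-taken
Correct predictions = 110
Accuracy = 110 / 260 * 100 = 42.3%

42.3


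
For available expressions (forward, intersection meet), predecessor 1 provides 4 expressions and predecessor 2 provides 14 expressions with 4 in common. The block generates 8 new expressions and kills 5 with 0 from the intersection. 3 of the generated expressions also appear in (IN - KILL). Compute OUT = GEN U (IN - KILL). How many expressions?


IN = intersection of predecessors = 4
IN - KILL = 4 - 0 = 4
|OUT| = |GEN| + |IN - KILL| - |GEN ∩ (IN - KILL)| = 8 + 4 - 3 = 9

9


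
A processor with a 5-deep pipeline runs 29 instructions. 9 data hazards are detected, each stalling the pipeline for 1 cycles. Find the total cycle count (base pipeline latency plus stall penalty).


Base cycles = 5 + 29 - 1 = 33
Total stalls = 9 * 1 = 9
Total = 33 + 9 = 42

42


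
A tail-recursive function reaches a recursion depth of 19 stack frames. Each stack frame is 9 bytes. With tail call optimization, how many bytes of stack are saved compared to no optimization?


Without TCO: 19 * 9 = 171 bytes
With TCO: reuse 1 frame = 9 bytes
Savings = 171 - 9 = 162

162


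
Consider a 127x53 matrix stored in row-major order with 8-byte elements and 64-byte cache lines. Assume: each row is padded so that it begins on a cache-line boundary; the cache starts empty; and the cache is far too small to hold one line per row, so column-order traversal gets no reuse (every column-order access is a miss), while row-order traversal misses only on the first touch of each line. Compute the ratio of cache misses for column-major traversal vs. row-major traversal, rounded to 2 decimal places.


Each row occupies 53 * 8 = 424 bytes and starts on a line boundary, so it spans ceil(424 / 64) = 7 cache lines.
Row-major traversal misses (one per line touched): 127 * ceil(53 * 8 / 64) = 889
Column-major traversal misses (no reuse, every access misses): 127 * 53 = 6731
Ratio = 6731 / 889 = 7.57

7.57


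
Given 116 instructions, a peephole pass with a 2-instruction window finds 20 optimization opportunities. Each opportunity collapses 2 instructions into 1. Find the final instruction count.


Each match removes 1 instructions.
Total removed = 20 * 1 = 20
Remaining = 116 - 20 = 96

96


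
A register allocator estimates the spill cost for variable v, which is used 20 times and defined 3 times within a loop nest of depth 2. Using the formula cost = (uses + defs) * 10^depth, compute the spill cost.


uses + defs = 20 + 3 = 23
10^2 = 100
Spill cost = 23 * 100 = 2300

2300


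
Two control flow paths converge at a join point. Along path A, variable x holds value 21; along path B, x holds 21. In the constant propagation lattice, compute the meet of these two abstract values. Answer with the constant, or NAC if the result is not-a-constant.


Meet operation: if both paths give the same constant, result is that constant; if they differ, result is NAC (not-a-constant).
Path A: 21, Path B: 21 -> equal
Result: constant -> 21

21


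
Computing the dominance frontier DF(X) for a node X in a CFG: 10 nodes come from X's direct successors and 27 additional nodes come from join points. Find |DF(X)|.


DF(X) = direct successor contributions + join point contributions
= 10 + 27 = 37

37


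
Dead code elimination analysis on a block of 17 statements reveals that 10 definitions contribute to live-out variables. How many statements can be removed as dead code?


Dead code = total statements - live definitions
= 17 - 10 = 7

7


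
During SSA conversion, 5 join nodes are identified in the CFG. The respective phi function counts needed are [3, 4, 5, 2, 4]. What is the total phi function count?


Total phi functions = sum of phi functions at each join node
= 3 + 4 + 5 + 2 + 4 = 18

18


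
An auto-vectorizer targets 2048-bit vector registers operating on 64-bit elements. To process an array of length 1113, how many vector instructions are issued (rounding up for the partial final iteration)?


Width = 2048 / 64 = 32 elements per vector op
Iterations = ceil(1113 / 32) = 35

35


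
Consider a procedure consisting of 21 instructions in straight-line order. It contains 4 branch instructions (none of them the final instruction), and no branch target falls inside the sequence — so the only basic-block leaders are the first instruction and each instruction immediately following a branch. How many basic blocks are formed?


With no in-sequence branch targets, the leaders are the first instruction plus the instruction after each branch.
Number of basic blocks = branches + 1
= 4 + 1 = 5

5


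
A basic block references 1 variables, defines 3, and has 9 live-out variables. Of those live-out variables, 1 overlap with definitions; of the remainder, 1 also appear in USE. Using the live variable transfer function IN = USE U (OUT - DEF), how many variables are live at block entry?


OUT - DEF: 9 - 1 = 8
|IN| = |USE| + |OUT - DEF| - |USE ∩ (OUT - DEF)| = 1 + 8 - 1 = 8

8


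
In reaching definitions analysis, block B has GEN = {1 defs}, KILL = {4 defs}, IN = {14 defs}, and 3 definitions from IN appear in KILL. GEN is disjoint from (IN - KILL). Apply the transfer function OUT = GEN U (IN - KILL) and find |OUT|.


IN - KILL: 14 - 3 = 11 surviving definitions
OUT = GEN + surviving = 1 + 11 = 12

12


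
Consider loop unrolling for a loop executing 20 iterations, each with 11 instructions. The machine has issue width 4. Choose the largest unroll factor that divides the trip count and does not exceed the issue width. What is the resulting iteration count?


Largest divisor of 20 <= 4 is 4
New iterations = 20 / 4 = 5

5


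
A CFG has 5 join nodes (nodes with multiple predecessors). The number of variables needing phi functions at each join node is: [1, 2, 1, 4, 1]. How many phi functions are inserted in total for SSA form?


Total phi functions = sum of phi functions at each join node
= 1 + 2 + 1 + 4 + 1 = 9

9


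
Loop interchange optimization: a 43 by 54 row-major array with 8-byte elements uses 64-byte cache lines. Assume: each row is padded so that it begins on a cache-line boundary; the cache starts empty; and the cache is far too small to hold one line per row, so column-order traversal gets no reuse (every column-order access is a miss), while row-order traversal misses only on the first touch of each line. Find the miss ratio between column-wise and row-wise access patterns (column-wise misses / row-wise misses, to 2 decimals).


Each row occupies 54 * 8 = 432 bytes and starts on a line boundary, so it spans ceil(432 / 64) = 7 cache lines.
Row-major traversal misses (one per line touched): 43 * ceil(54 * 8 / 64) = 301
Column-major traversal misses (no reuse, every access misses): 43 * 54 = 2322
Ratio = 2322 / 301 = 7.71

7.71


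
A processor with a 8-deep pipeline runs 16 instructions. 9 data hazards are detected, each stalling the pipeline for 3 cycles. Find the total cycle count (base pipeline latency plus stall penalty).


Base cycles = 8 + 16 - 1 = 23
Total stalls = 9 * 3 = 27
Total = 23 + 27 = 50

50
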